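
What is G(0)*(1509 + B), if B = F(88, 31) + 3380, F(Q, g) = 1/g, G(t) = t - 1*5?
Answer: -757800/31 ≈ -24445.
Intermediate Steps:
G(t) = -5 + t (G(t) = t - 5 = -5 + t)
B = 104781/31 (B = 1/31 + 3380 = 104781/31 ≈ 3380.0)
G(0)*(1509 + B) = (-5 + 0)*(1509 + 104781/31) = -5*151560/31 = -757800/31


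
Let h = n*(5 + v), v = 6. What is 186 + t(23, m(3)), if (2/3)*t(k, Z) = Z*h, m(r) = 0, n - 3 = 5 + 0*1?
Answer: 186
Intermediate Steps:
n = 8 (n = 3 + (5 + 0*1) = 3 + (5 + 0) = 3 + 5 = 8)
h = 88 (h = 8*(5 + 6) = 8*11 = 88)
t(k, Z) = 132*Z (t(k, Z) = 3*(Z*88)/2 = 3*(88*Z)/2 = 132*Z)
186 + t(23, m(3)) = 186 + 132*0 = 186 + 0 = 186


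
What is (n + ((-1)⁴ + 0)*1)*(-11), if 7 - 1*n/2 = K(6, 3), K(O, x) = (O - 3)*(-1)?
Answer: -231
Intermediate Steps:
K(O, x) = 3 - O (K(O, x) = (-3 + O)*(-1) = 3 - O)
n = 20 (n = 14 - 2*(3 - 1*6) = 14 - 2*(3 - 6) = 14 - 2*(-3) = 14 + 6 = 20)
(n + ((-1)⁴ + 0)*1)*(-11) = (20 + ((-1)⁴ + 0)*1)*(-11) = (20 + (1 + 0)*1)*(-11) = (20 + 1*1)*(-11) = (20 + 1)*(-11) = 21*(-11) = -231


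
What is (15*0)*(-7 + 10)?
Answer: 0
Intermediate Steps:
(15*0)*(-7 + 10) = 0*3 = 0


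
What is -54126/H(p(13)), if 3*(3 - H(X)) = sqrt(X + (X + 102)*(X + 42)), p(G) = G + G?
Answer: 5238/31 + 1746*sqrt(970)/31 ≈ 1923.1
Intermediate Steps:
p(G) = 2*G
H(X) = 3 - sqrt(X + (42 + X)*(102 + X))/3 (H(X) = 3 - sqrt(X + (X + 102)*(X + 42))/3 = 3 - sqrt(X + (102 + X)*(42 + X))/3 = 3 - sqrt(X + (42 + X)*(102 + X))/3)
-54126/H(p(13)) = -54126/(3 - sqrt(4284 + (2*13)**2 + 145*(2*13))/3) = -54126/(3 - sqrt(4284 + 26**2 + 145*26)/3) = -54126/(3 - sqrt(4284 + 676 + 3770)/3) = -54126/(3 - sqrt(970))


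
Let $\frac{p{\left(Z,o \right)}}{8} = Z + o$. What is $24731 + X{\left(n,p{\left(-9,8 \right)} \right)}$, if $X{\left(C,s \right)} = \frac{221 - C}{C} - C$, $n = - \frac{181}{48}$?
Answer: $\frac{214377817}{8688} \approx 24675.0$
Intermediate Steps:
$p{\left(Z,o \right)} = 8 Z + 8 o$ ($p{\left(Z,o \right)} = 8 \left(Z + o\right) = 8 Z + 8 o$)
$n = - \frac{181}{48}$ ($n = \left(-181\right) \frac{1}{48} = - \frac{181}{48} \approx -3.7708$)
$X{\left(C,s \right)} = - C + \frac{221 - C}{C}$ ($X{\left(C,s \right)} = \frac{221 - C}{C} - C = - C + \frac{221 - C}{C}$)
$24731 + X{\left(n,p{\left(-9,8 \right)} \right)} = 24731 - \left(- \frac{133}{48} + \frac{10608}{181}\right) = 24731 + \left(-1 + \frac{181}{48} + 221 \left(- \frac{48}{181}\right)\right) = 24731 - \frac{485111}{8688} = \frac{214377817}{8688}$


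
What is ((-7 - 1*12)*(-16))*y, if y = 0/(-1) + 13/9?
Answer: 3952/9 ≈ 439.11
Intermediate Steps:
y = 13/9 (y = 0*(-1) + 13*(⅑) = 0 + 13/9 = 13/9 ≈ 1.4444)
((-7 - 1*12)*(-16))*y = ((-7 - 1*12)*(-16))*(13/9) = ((-7 - 12)*(-16))*(13/9) = -19*(-16)*(13/9) = 304*(13/9) = 3952/9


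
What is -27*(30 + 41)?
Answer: -1917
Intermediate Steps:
-27*(30 + 41) = -27*71 = -1917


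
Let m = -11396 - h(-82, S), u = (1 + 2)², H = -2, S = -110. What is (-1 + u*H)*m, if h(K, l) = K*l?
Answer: 387904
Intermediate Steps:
u = 9 (u = 3² = 9)
m = -20416 (m = -11396 - (-82)*(-110) = -11396 - 1*9020 = -11396 - 9020 = -20416)
(-1 + u*H)*m = (-1 + 9*(-2))*(-20416) = (-1 - 18)*(-20416) = -19*(-20416) = 387904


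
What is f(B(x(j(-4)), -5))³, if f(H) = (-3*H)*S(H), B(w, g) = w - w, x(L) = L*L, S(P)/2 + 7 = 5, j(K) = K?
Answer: 0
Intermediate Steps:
S(P) = -4 (S(P) = -14 + 2*5 = -14 + 10 = -4)
x(L) = L²
B(w, g) = 0
f(H) = 12*H (f(H) = -3*H*(-4) = 12*H)
f(B(x(j(-4)), -5))³ = (12*0)³ = 0³ = 0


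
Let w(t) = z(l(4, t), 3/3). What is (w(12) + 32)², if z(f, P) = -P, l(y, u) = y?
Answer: 961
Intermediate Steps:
w(t) = -1 (w(t) = -3/3 = -1*1 = -1)
(w(12) + 32)² = (-1 + 32)² = 31² = 961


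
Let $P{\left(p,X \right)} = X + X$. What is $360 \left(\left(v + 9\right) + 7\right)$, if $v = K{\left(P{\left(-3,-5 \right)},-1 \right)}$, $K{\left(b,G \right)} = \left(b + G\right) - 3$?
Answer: $720$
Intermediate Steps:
$P{\left(p,X \right)} = 2 X$
$K{\left(b,G \right)} = -3 + G + b$ ($K{\left(b,G \right)} = \left(G + b\right) - 3 = -3 + G + b$)
$v = -14$ ($v = -3 - 1 + 2 \left(-5\right) = -3 - 1 - 10 = -14$)
$360 \left(\left(v + 9\right) + 7\right) = 360 \left(\left(-14 + 9\right) + 7\right) = 360 \left(-5 + 7\right) = 360 \cdot 2 = 720$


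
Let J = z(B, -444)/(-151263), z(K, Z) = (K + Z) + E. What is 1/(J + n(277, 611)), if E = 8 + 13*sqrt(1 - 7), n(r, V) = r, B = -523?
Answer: 3169021111515/877838939328557 + 1966419*I*sqrt(6)/1755677878657114 ≈ 0.00361 + 2.7435e-9*I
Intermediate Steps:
E = 8 + 13*I*sqrt(6) (E = 8 + 13*sqrt(-6) = 8 + 13*(I*sqrt(6)) = 8 + 13*I*sqrt(6) ≈ 8.0 + 31.843*I)
z(K, Z) = 8 + K + Z + 13*I*sqrt(6) (z(K, Z) = (K + Z) + (8 + 13*I*sqrt(6)) = 8 + K + Z + 13*I*sqrt(6))
J = 137/21609 - 13*I*sqrt(6)/151263 (J = (8 - 523 - 444 + 13*I*sqrt(6))/(-151263) = (-959 + 13*I*sqrt(6))*(-1/151263) = 137/21609 - 13*I*sqrt(6)/151263 ≈ 0.00634 - 0.00021052*I)
1/(J + n(277, 611)) = 1/((137/21609 - 13*I*sqrt(6)/151263) + 277) = 1/(5985830/21609 - 13*I*sqrt(6)/151263)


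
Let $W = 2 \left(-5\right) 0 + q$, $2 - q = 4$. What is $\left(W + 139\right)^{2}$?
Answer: $18769$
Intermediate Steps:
$q = -2$ ($q = 2 - 4 = -2$)
$W = -2$ ($W = 2 \left(-5\right) 0 - 2 = \left(-10\right) 0 - 2 = 0 - 2 = -2$)
$\left(W + 139\right)^{2} = \left(-2 + 139\right)^{2} = 137^{2} = 18769$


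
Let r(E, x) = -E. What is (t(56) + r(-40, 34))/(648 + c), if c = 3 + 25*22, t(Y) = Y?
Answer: 96/1201 ≈ 0.079933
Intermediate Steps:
c = 553 (c = 3 + 550 = 553)
(t(56) + r(-40, 34))/(648 + c) = (56 - 1*(-40))/(648 + 553) = (56 + 40)/1201 = 96*(1/1201) = 96/1201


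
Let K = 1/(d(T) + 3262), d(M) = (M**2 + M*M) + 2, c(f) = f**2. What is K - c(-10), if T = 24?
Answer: -441599/4416 ≈ -100.00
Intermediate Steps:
d(M) = 2 + 2*M**2 (d(M) = (M**2 + M**2) + 2 = 2*M**2 + 2 = 2 + 2*M**2)
K = 1/4416 (K = 1/((2 + 2*24**2) + 3262) = 1/((2 + 2*576) + 3262) = 1/((2 + 1152) + 3262) = 1/(1154 + 3262) = 1/4416 ≈ 0.00022645)
K - c(-10) = 1/4416 - 1*(-10)**2 = 1/4416 - 1*100 = 1/4416 - 100 = -441599/4416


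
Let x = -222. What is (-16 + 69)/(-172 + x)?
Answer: -53/394 ≈ -0.13452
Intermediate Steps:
(-16 + 69)/(-172 + x) = (-16 + 69)/(-172 - 222) = 53/(-394) = 53*(-1/394) = -53/394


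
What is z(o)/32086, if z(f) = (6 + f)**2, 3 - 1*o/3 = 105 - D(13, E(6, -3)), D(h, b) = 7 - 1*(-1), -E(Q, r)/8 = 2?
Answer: 38088/16043 ≈ 2.3741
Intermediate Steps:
E(Q, r) = -16 (E(Q, r) = -8*2 = -16)
D(h, b) = 8 (D(h, b) = 7 + 1 = 8)
o = -282 (o = 9 - 3*(105 - 1*8) = 9 - 3*(105 - 8) = 9 - 3*97 = 9 - 291 = -282)
z(o)/32086 = (6 - 282)**2/32086 = (-276)**2*(1/32086) = 76176*(1/32086) = 38088/16043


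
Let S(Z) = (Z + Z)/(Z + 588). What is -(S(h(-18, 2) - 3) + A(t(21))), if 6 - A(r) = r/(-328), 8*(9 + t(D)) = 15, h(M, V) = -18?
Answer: -418301/70848 ≈ -5.9042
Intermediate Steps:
t(D) = -57/8 (t(D) = -9 + (⅛)*15 = -9 + 15/8 = -57/8)
A(r) = 6 + r/328 (A(r) = 6 - r/(-328) = 6 - r*(-1)/328 = 6 - (-1)*r/328 = 6 + r/328)
S(Z) = 2*Z/(588 + Z) (S(Z) = (2*Z)/(588 + Z) = 2*Z/(588 + Z))
-(S(h(-18, 2) - 3) + A(t(21))) = -(2*(-18 - 3)/(588 + (-18 - 3)) + (6 + (1/328)*(-57/8))) = -(2*(-21)/(588 - 21) + (6 - 57/2624)) = -(2*(-21)/567 + 15687/2624) = -(2*(-21)*(1/567) + 15687/2624) = -(-2/27 + 15687/2624) = -1*418301/70848 = -418301/70848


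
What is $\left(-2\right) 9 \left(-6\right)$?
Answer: $108$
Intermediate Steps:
$\left(-2\right) 9 \left(-6\right) = \left(-18\right) \left(-6\right) = 108$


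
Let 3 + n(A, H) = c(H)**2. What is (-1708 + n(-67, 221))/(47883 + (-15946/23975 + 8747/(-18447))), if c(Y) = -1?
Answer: -54019733625/1512611322592 ≈ -0.035713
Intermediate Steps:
n(A, H) = -2 (n(A, H) = -3 + (-1)**2 = -3 + 1 = -2)
(-1708 + n(-67, 221))/(47883 + (-15946/23975 + 8747/(-18447))) = (-1708 - 2)/(47883 + (-15946/23975 + 8747/(-18447))) = -1710/(47883 + (-15946*1/23975 + 8747*(-1/18447))) = -1710/(47883 + (-2278/3425 - 8747/18447)) = -1710/(47883 - 71980741/63180975) = -1710/3025222645184/63180975 = -1710*63180975/3025222645184 = -54019733625/1512611322592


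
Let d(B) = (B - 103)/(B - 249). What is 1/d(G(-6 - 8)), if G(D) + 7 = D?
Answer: 135/62 ≈ 2.1774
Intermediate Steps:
G(D) = -7 + D
d(B) = (-103 + B)/(-249 + B)
1/d(G(-6 - 8)) = 1/((-103 + (-7 + (-6 - 8)))/(-249 + (-7 + (-6 - 8)))) = 1/((-103 + (-7 - 14))/(-249 + (-7 - 14))) = 1/((-103 - 21)/(-249 - 21)) = 1/(-124/(-270)) = 1/(-1/270*(-124)) = 1/(62/135) = 135/62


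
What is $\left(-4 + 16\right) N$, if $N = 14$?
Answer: $168$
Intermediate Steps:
$\left(-4 + 16\right) N = \left(-4 + 16\right) 14 = 12 \cdot 14 = 168$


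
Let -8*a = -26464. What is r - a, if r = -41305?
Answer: -44613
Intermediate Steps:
a = 3308 (a = -⅛*(-26464) = 3308)
r - a = -41305 - 1*3308 = -41305 - 3308 = -44613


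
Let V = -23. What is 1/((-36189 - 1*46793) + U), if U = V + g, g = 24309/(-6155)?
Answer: -6155/510920084 ≈ -1.2047e-5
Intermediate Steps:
g = -24309/6155 (g = 24309*(-1/6155) = -24309/6155 ≈ -3.9495)
U = -165874/6155 (U = -23 - 24309/6155 = -165874/6155 ≈ -26.949)
1/((-36189 - 1*46793) + U) = 1/((-36189 - 1*46793) - 165874/6155) = 1/((-36189 - 46793) - 165874/6155) = 1/(-82982 - 165874/6155) = 1/(-510920084/6155) = -6155/510920084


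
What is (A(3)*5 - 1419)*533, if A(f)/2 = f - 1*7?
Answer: -777647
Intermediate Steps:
A(f) = -14 + 2*f (A(f) = 2*(f - 1*7) = 2*(f - 7) = 2*(-7 + f) = -14 + 2*f)
(A(3)*5 - 1419)*533 = ((-14 + 2*3)*5 - 1419)*533 = ((-14 + 6)*5 - 1419)*533 = (-8*5 - 1419)*533 = (-40 - 1419)*533 = -1459*533 = -777647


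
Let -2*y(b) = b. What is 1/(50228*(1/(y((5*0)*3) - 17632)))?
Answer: -152/433 ≈ -0.35104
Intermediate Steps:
y(b) = -b/2
1/(50228*(1/(y((5*0)*3) - 17632))) = 1/(50228*(1/(-5*0*3/2 - 17632))) = 1/(50228*(1/(-0*3 - 17632))) = 1/(50228*(1/(-½*0 - 17632))) = 1/(50228*(1/(0 - 17632))) = 1/(50228*(1/(-17632))) = 1/(50228*(-1/17632)) = (1/50228)*(-17632) = -152/433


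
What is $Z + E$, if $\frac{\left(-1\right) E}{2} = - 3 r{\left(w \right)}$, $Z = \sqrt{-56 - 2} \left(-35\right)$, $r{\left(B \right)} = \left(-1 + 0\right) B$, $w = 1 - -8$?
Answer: $-54 - 35 i \sqrt{58} \approx -54.0 - 266.55 i$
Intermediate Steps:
$w = 9$ ($w = 1 + 8 = 9$)
$r{\left(B \right)} = - B$
$Z = - 35 i \sqrt{58}$ ($Z = \sqrt{-58} \left(-35\right) = i \sqrt{58} \left(-35\right) = - 35 i \sqrt{58} \approx - 266.55 i$)
$E = -54$ ($E = - 2 \left(- 3 \left(\left(-1\right) 9\right)\right) = - 2 \left(\left(-3\right) \left(-9\right)\right) = \left(-2\right) 27 = -54$)
$Z + E = - 35 i \sqrt{58} - 54 = -54 - 35 i \sqrt{58}$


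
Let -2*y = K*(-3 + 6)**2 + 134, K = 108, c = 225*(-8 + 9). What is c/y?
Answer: -225/553 ≈ -0.40687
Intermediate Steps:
c = 225 (c = 225*1 = 225)
y = -553 (y = -(108*(-3 + 6)**2 + 134)/2 = -(108*3**2 + 134)/2 = -(108*9 + 134)/2 = -(972 + 134)/2 = -1/2*1106 = -553)
c/y = 225/(-553) = 225*(-1/553) = -225/553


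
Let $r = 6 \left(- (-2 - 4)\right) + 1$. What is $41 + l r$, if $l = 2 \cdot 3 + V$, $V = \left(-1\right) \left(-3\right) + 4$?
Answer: $522$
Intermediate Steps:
$V = 7$ ($V = 3 + 4 = 7$)
$r = 37$ ($r = 6 \left(\left(-1\right) \left(-6\right)\right) + 1 = 6 \cdot 6 + 1 = 36 + 1 = 37$)
$l = 13$ ($l = 2 \cdot 3 + 7 = 6 + 7 = 13$)
$41 + l r = 41 + 13 \cdot 37 = 41 + 481 = 522$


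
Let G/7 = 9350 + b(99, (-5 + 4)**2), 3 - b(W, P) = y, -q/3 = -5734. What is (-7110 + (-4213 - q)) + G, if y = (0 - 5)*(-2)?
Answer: 36876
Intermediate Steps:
q = 17202 (q = -3*(-5734) = 17202)
y = 10 (y = -5*(-2) = 10)
b(W, P) = -7 (b(W, P) = 3 - 1*10 = 3 - 10 = -7)
G = 65401 (G = 7*(9350 - 7) = 7*9343 = 65401)
(-7110 + (-4213 - q)) + G = (-7110 + (-4213 - 1*17202)) + 65401 = (-7110 + (-4213 - 17202)) + 65401 = (-7110 - 21415) + 65401 = -28525 + 65401 = 36876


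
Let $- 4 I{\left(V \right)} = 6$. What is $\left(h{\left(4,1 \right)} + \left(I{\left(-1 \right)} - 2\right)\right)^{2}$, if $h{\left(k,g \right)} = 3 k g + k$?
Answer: $\frac{625}{4} \approx 156.25$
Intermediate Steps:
$I{\left(V \right)} = - \frac{3}{2}$ ($I{\left(V \right)} = \left(- \frac{1}{4}\right) 6 = - \frac{3}{2}$)
$h{\left(k,g \right)} = k + 3 g k$ ($h{\left(k,g \right)} = 3 g k + k = k + 3 g k$)
$\left(h{\left(4,1 \right)} + \left(I{\left(-1 \right)} - 2\right)\right)^{2} = \left(4 \left(1 + 3 \cdot 1\right) - \frac{7}{2}\right)^{2} = \left(4 \left(1 + 3\right) - \frac{7}{2}\right)^{2} = \left(4 \cdot 4 - \frac{7}{2}\right)^{2} = \left(16 - \frac{7}{2}\right)^{2} = \left(\frac{25}{2}\right)^{2} = \frac{625}{4}$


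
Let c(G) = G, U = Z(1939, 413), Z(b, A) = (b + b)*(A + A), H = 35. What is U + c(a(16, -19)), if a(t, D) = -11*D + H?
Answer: 3203472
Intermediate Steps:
Z(b, A) = 4*A*b (Z(b, A) = (2*b)*(2*A) = 4*A*b)
U = 3203228 (U = 4*413*1939 = 3203228)
a(t, D) = 35 - 11*D (a(t, D) = -11*D + 35 = 35 - 11*D)
U + c(a(16, -19)) = 3203228 + (35 - 11*(-19)) = 3203228 + (35 + 209) = 3203228 + 244 = 3203472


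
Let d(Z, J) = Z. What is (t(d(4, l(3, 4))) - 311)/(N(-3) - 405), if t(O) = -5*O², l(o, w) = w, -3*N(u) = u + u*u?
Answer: 391/407 ≈ 0.96069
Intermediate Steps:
N(u) = -u/3 - u²/3 (N(u) = -(u + u*u)/3 = -(u + u²)/3 = -u/3 - u²/3)
(t(d(4, l(3, 4))) - 311)/(N(-3) - 405) = (-5*4² - 311)/(-⅓*(-3)*(1 - 3) - 405) = (-5*16 - 311)/(-⅓*(-3)*(-2) - 405) = (-80 - 311)/(-2 - 405) = -391/(-407) = -391*(-1/407) = 391/407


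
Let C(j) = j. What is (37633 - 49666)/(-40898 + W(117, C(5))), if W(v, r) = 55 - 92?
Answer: 4011/13645 ≈ 0.29395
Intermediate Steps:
W(v, r) = -37
(37633 - 49666)/(-40898 + W(117, C(5))) = (37633 - 49666)/(-40898 - 37) = -12033/(-40935) = -12033*(-1/40935) = 4011/13645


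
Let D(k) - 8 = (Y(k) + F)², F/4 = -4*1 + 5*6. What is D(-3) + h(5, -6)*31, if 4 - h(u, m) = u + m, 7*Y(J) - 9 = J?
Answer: 546743/49 ≈ 11158.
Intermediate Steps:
Y(J) = 9/7 + J/7
h(u, m) = 4 - m - u (h(u, m) = 4 - (u + m) = 4 - (m + u) = 4 + (-m - u) = 4 - m - u)
F = 104 (F = 4*(-4*1 + 5*6) = 4*(-4 + 30) = 4*26 = 104)
D(k) = 8 + (737/7 + k/7)² (D(k) = 8 + ((9/7 + k/7) + 104)² = 8 + (737/7 + k/7)²)
D(-3) + h(5, -6)*31 = (8 + (737 - 3)²/49) + (4 - 1*(-6) - 1*5)*31 = (8 + (1/49)*734²) + (4 + 6 - 5)*31 = (8 + (1/49)*538756) + 5*31 = (8 + 538756/49) + 155 = 539148/49 + 155 = 546743/49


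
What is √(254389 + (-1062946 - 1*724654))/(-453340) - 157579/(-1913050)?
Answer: 157579/1913050 - I*√1533211/453340 ≈ 0.082371 - 0.0027313*I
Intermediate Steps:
√(254389 + (-1062946 - 1*724654))/(-453340) - 157579/(-1913050) = √(254389 + (-1062946 - 724654))*(-1/453340) - 157579*(-1/1913050) = √(254389 - 1787600)*(-1/453340) + 157579/1913050 = √(-1533211)*(-1/453340) + 157579/1913050 = (I*√1533211)*(-1/453340) + 157579/1913050 = -I*√1533211/453340 + 157579/1913050 = 157579/1913050 - I*√1533211/453340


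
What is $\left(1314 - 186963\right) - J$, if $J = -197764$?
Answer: $12115$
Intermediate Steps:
$\left(1314 - 186963\right) - J = \left(1314 - 186963\right) - -197764 = \left(1314 - 186963\right) + 197764 = -185649 + 197764 = 12115$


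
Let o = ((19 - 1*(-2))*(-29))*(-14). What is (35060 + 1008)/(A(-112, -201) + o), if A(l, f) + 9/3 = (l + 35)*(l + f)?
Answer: 9017/8156 ≈ 1.1056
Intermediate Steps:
A(l, f) = -3 + (35 + l)*(f + l) (A(l, f) = -3 + (l + 35)*(l + f) = -3 + (35 + l)*(f + l))
o = 8526 (o = ((19 + 2)*(-29))*(-14) = (21*(-29))*(-14) = -609*(-14) = 8526)
(35060 + 1008)/(A(-112, -201) + o) = (35060 + 1008)/((-3 + (-112)² + 35*(-201) + 35*(-112) - 201*(-112)) + 8526) = 36068/((-3 + 12544 - 7035 - 3920 + 22512) + 8526) = 36068/(24098 + 8526) = 36068/32624 = 36068*(1/32624) = 9017/8156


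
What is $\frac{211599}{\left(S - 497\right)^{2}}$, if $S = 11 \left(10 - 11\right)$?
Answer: $\frac{211599}{258064} \approx 0.81995$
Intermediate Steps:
$S = -11$ ($S = 11 \left(-1\right) = -11$)
$\frac{211599}{\left(S - 497\right)^{2}} = \frac{211599}{\left(-11 - 497\right)^{2}} = \frac{211599}{\left(-508\right)^{2}} = \frac{211599}{258064}$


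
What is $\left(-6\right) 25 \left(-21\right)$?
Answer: $3150$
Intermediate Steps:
$\left(-6\right) 25 \left(-21\right) = \left(-150\right) \left(-21\right) = 3150$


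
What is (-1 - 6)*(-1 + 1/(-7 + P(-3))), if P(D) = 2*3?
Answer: 14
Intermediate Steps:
P(D) = 6
(-1 - 6)*(-1 + 1/(-7 + P(-3))) = (-1 - 6)*(-1 + 1/(-7 + 6)) = -7*(-1 + 1/(-1)) = -7*(-1 - 1) = -7*(-2) = 14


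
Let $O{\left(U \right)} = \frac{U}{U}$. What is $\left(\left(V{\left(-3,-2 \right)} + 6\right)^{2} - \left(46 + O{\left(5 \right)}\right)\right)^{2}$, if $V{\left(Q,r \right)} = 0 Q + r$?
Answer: $961$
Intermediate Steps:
$O{\left(U \right)} = 1$
$V{\left(Q,r \right)} = r$ ($V{\left(Q,r \right)} = 0 + r = r$)
$\left(\left(V{\left(-3,-2 \right)} + 6\right)^{2} - \left(46 + O{\left(5 \right)}\right)\right)^{2} = \left(\left(-2 + 6\right)^{2} - 47\right)^{2} = \left(4^{2} - 47\right)^{2} = \left(16 - 47\right)^{2} = \left(-31\right)^{2} = 961$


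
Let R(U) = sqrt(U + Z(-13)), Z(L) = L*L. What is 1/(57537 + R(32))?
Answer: 19179/1103502056 - sqrt(201)/3310506168 ≈ 1.7376e-5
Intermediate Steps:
Z(L) = L**2
R(U) = sqrt(169 + U) (R(U) = sqrt(U + (-13)**2) = sqrt(U + 169) = sqrt(169 + U))
1/(57537 + R(32)) = 1/(57537 + sqrt(169 + 32)) = 1/(57537 + sqrt(201))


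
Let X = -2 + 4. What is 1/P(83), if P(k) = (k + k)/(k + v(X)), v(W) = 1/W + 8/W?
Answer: 175/332 ≈ 0.52711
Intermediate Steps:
X = 2
v(W) = 9/W (v(W) = 1/W + 8/W = 9/W)
P(k) = 2*k/(9/2 + k) (P(k) = (k + k)/(k + 9/2) = (2*k)/(k + 9*(½)) = (2*k)/(k + 9/2) = (2*k)/(9/2 + k) = 2*k/(9/2 + k))
1/P(83) = 1/(4*83/(9 + 2*83)) = 1/(4*83/(9 + 166)) = 1/(4*83/175) = 1/(4*83*(1/175)) = 1/(332/175) = 175/332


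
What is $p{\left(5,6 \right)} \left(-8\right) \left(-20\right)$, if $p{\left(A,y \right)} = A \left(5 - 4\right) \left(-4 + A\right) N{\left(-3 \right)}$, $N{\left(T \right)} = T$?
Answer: $-2400$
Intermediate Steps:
$p{\left(A,y \right)} = - 3 A \left(-4 + A\right)$ ($p{\left(A,y \right)} = A \left(5 - 4\right) \left(-4 + A\right) \left(-3\right) = A 1 \left(-4 + A\right) \left(-3\right) = A \left(-4 + A\right) \left(-3\right) = - 3 A \left(-4 + A\right)$)
$p{\left(5,6 \right)} \left(-8\right) \left(-20\right) = 3 \cdot 5 \left(4 - 5\right) \left(-8\right) \left(-20\right) = 3 \cdot 5 \left(-1\right) \left(-8\right) \left(-20\right) = \left(-15\right) \left(-8\right) \left(-20\right) = 120 \left(-20\right) = -2400$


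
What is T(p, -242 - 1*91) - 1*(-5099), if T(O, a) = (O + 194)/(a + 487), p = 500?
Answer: 392970/77 ≈ 5103.5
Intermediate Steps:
T(O, a) = (194 + O)/(487 + a)
T(p, -242 - 1*91) - 1*(-5099) = (194 + 500)/(487 + (-242 - 1*91)) - 1*(-5099) = 694/(487 + (-242 - 91)) + 5099 = 694/(487 - 333) + 5099 = 694/154 + 5099 = (1/154)*694 + 5099 = 347/77 + 5099 = 392970/77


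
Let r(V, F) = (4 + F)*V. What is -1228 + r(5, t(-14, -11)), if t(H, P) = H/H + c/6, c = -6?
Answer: -1208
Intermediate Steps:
t(H, P) = 0 (t(H, P) = H/H - 6/6 = 1 - 6*1/6 = 1 - 1 = 0)
r(V, F) = V*(4 + F)
-1228 + r(5, t(-14, -11)) = -1228 + 5*(4 + 0) = -1228 + 5*4 = -1228 + 20 = -1208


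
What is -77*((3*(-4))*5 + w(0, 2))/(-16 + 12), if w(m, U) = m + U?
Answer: -2233/2 ≈ -1116.5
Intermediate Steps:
w(m, U) = U + m
-77*((3*(-4))*5 + w(0, 2))/(-16 + 12) = -77*((3*(-4))*5 + (2 + 0))/(-16 + 12) = -77*(-12*5 + 2)/(-4) = -77*(-60 + 2)*(-1)/4 = -(-4466)*(-1)/4 = -77*29/2 = -2233/2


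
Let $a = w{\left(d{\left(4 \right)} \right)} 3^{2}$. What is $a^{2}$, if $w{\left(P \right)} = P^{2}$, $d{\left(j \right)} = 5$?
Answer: $50625$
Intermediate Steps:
$a = 225$ ($a = 5^{2} \cdot 3^{2} = 25 \cdot 9 = 225$)
$a^{2} = 225^{2} = 50625$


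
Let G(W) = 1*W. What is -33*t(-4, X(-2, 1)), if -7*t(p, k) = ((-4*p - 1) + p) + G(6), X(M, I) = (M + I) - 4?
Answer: 561/7 ≈ 80.143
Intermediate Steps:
G(W) = W
X(M, I) = -4 + I + M (X(M, I) = (I + M) - 4 = -4 + I + M)
t(p, k) = -5/7 + 3*p/7 (t(p, k) = -(((-4*p - 1) + p) + 6)/7 = -(((-1 - 4*p) + p) + 6)/7 = -((-1 - 3*p) + 6)/7 = -(5 - 3*p)/7 = -5/7 + 3*p/7)
-33*t(-4, X(-2, 1)) = -33*(-5/7 + (3/7)*(-4)) = -33*(-5/7 - 12/7) = -33*(-17/7) = 561/7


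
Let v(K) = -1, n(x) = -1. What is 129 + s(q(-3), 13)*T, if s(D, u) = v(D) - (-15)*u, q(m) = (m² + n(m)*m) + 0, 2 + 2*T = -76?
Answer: -7437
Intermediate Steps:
T = -39 (T = -1 + (½)*(-76) = -1 - 38 = -39)
q(m) = m² - m (q(m) = (m² - m) + 0 = m² - m)
s(D, u) = -1 + 15*u (s(D, u) = -1 - (-15)*u = -1 + 15*u)
129 + s(q(-3), 13)*T = 129 + (-1 + 15*13)*(-39) = 129 + (-1 + 195)*(-39) = 129 + 194*(-39) = 129 - 7566 = -7437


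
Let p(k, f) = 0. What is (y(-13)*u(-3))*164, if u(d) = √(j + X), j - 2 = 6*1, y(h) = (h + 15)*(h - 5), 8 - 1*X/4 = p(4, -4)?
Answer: -11808*√10 ≈ -37340.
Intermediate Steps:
X = 32 (X = 32 - 4*0 = 32 + 0 = 32)
y(h) = (-5 + h)*(15 + h) (y(h) = (15 + h)*(-5 + h) = (-5 + h)*(15 + h))
j = 8 (j = 2 + 6*1 = 2 + 6 = 8)
u(d) = 2*√10 (u(d) = √(8 + 32) = √40 = 2*√10)
(y(-13)*u(-3))*164 = ((-75 + (-13)² + 10*(-13))*(2*√10))*164 = ((-75 + 169 - 130)*(2*√10))*164 = -72*√10*164 = -11808*√10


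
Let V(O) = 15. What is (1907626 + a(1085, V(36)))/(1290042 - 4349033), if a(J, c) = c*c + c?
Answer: -1907866/3058991 ≈ -0.62369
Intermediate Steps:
a(J, c) = c + c² (a(J, c) = c² + c = c + c²)
(1907626 + a(1085, V(36)))/(1290042 - 4349033) = (1907626 + 15*(1 + 15))/(1290042 - 4349033) = (1907626 + 15*16)/(-3058991) = (1907626 + 240)*(-1/3058991) = 1907866*(-1/3058991) = -1907866/3058991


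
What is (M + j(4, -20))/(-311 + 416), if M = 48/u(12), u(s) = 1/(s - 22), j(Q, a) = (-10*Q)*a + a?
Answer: 20/7 ≈ 2.8571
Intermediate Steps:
j(Q, a) = a - 10*Q*a (j(Q, a) = -10*Q*a + a = a - 10*Q*a)
u(s) = 1/(-22 + s)
M = -480 (M = 48/(1/(-22 + 12)) = 48/(1/(-10)) = 48/(-⅒) = 48*(-10) = -480)
(M + j(4, -20))/(-311 + 416) = (-480 - 20*(1 - 10*4))/(-311 + 416) = (-480 - 20*(1 - 40))/105 = (-480 - 20*(-39))*(1/105) = (-480 + 780)*(1/105) = 300*(1/105) = 20/7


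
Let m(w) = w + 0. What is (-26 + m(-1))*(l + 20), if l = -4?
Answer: -432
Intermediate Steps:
m(w) = w
(-26 + m(-1))*(l + 20) = (-26 - 1)*(-4 + 20) = -27*16 = -432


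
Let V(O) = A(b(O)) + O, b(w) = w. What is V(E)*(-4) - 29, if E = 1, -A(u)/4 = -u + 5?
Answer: 31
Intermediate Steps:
A(u) = -20 + 4*u (A(u) = -4*(-u + 5) = -4*(5 - u) = -20 + 4*u)
V(O) = -20 + 5*O (V(O) = (-20 + 4*O) + O = -20 + 5*O)
V(E)*(-4) - 29 = (-20 + 5*1)*(-4) - 29 = (-20 + 5)*(-4) - 29 = -15*(-4) - 29 = 60 - 29 = 31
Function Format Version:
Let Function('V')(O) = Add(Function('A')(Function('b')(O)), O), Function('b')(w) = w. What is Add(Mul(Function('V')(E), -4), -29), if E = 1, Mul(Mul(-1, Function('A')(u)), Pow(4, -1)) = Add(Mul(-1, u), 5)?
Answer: 31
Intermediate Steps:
Function('A')(u) = Add(-20, Mul(4, u)) (Function('A')(u) = Mul(-4, Add(Mul(-1, u), 5)) = Mul(-4, Add(5, Mul(-1, u))) = Add(-20, Mul(4, u)))
Function('V')(O) = Add(-20, Mul(5, O)) (Function('V')(O) = Add(Add(-20, Mul(4, O)), O) = Add(-20, Mul(5, O)))
Add(Mul(Function('V')(E), -4), -29) = Add(Mul(Add(-20, Mul(5, 1)), -4), -29) = Add(Mul(Add(-20, 5), -4), -29) = Add(Mul(-15, -4), -29) = Add(60, -29) = 31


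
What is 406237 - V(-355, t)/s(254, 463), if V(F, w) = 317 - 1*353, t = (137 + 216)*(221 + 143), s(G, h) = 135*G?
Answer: 773881487/1905 ≈ 4.0624e+5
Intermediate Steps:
t = 128492 (t = 353*364 = 128492)
V(F, w) = -36 (V(F, w) = 317 - 353 = -36)
406237 - V(-355, t)/s(254, 463) = 406237 - (-36)/(135*254) = 406237 - (-36)/34290 = 406237 - 1*(-2/1905) = 406237 + 2/1905 = 773881487/1905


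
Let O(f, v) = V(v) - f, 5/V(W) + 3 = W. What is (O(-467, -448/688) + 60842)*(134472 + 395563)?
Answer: 5101744825430/157 ≈ 3.2495e+10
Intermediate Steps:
V(W) = 5/(-3 + W)
O(f, v) = -f + 5/(-3 + v) (O(f, v) = 5/(-3 + v) - f = -f + 5/(-3 + v))
(O(-467, -448/688) + 60842)*(134472 + 395563) = ((5 - 1*(-467)*(-3 - 448/688))/(-3 - 448/688) + 60842)*(134472 + 395563) = ((5 - 1*(-467)*(-3 - 448*1/688))/(-3 - 448*1/688) + 60842)*530035 = ((5 - 1*(-467)*(-3 - 28/43))/(-3 - 28/43) + 60842)*530035 = ((5 - 1*(-467)*(-157/43))/(-157/43) + 60842)*530035 = (-43*(5 - 73319/43)/157 + 60842)*530035 = (-43/157*(-73104/43) + 60842)*530035 = (73104/157 + 60842)*530035 = (9625298/157)*530035 = 5101744825430/157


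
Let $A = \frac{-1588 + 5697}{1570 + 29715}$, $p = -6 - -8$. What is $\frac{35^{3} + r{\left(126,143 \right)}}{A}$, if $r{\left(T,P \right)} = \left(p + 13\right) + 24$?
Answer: $\frac{1342564490}{4109} \approx 3.2674 \cdot 10^{5}$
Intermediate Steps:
$p = 2$ ($p = -6 + 8 = 2$)
$r{\left(T,P \right)} = 39$ ($r{\left(T,P \right)} = \left(2 + 13\right) + 24 = 15 + 24 = 39$)
$A = \frac{4109}{31285} \approx 0.13134$
$\frac{35^{3} + r{\left(126,143 \right)}}{A} = \frac{35^{3} + 39}{\frac{4109}{31285}} = \left(42875 + 39\right) \frac{31285}{4109} = 42914 \cdot \frac{31285}{4109} = \frac{1342564490}{4109}$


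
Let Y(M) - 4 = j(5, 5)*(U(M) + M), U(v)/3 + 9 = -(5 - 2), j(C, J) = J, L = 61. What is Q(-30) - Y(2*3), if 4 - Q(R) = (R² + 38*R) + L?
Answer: 329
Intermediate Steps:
U(v) = -36 (U(v) = -27 + 3*(-(5 - 2)) = -27 + 3*(-1*3) = -27 + 3*(-3) = -27 - 9 = -36)
Q(R) = -57 - R² - 38*R (Q(R) = 4 - ((R² + 38*R) + 61) = 4 - (61 + R² + 38*R) = 4 + (-61 - R² - 38*R) = -57 - R² - 38*R)
Y(M) = -176 + 5*M (Y(M) = 4 + 5*(-36 + M) = 4 + (-180 + 5*M) = -176 + 5*M)
Q(-30) - Y(2*3) = (-57 - 1*(-30)² - 38*(-30)) - (-176 + 5*(2*3)) = (-57 - 1*900 + 1140) - (-176 + 5*6) = (-57 - 900 + 1140) - (-176 + 30) = 183 - 1*(-146) = 183 + 146 = 329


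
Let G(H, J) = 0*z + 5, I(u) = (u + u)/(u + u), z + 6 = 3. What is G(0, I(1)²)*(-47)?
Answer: -235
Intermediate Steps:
z = -3 (z = -6 + 3 = -3)
I(u) = 1 (I(u) = (2*u)/((2*u)) = (2*u)*(1/(2*u)) = 1)
G(H, J) = 5 (G(H, J) = 0*(-3) + 5 = 0 + 5 = 5)
G(0, I(1)²)*(-47) = 5*(-47) = -235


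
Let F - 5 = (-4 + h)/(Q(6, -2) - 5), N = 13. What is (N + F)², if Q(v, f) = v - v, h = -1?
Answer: 361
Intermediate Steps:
Q(v, f) = 0
F = 6 (F = 5 + (-4 - 1)/(0 - 5) = 5 - 5/(-5) = 5 - 5*(-⅕) = 5 + 1 = 6)
(N + F)² = (13 + 6)² = 19² = 361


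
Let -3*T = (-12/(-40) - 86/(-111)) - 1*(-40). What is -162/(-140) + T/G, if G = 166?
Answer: 4158367/3869460 ≈ 1.0747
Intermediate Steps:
T = -45593/3330 (T = -((-12/(-40) - 86/(-111)) - 1*(-40))/3 = -((-12*(-1/40) - 86*(-1/111)) + 40)/3 = -((3/10 + 86/111) + 40)/3 = -(1193/1110 + 40)/3 = -1/3*45593/1110 = -45593/3330 ≈ -13.692)
-162/(-140) + T/G = -162/(-140) - 45593/3330/166 = -162*(-1/140) - 45593/3330*1/166 = 81/70 - 45593/552780 = 4158367/3869460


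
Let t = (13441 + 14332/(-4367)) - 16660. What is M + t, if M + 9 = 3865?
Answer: 2767447/4367 ≈ 633.72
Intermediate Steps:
M = 3856 (M = -9 + 3865 = 3856)
t = -14071705/4367 (t = (13441 + 14332*(-1/4367)) - 16660 = (13441 - 14332/4367) - 16660 = 58682515/4367 - 16660 = -14071705/4367 ≈ -3222.3)
M + t = 3856 - 14071705/4367 = 2767447/4367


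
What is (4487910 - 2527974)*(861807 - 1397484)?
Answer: -1049892636672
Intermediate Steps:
(4487910 - 2527974)*(861807 - 1397484) = 1959936*(-535677) = -1049892636672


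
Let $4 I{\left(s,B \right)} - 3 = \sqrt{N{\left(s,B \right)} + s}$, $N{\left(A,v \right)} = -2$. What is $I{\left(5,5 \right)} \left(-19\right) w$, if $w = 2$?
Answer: $- \frac{57}{2} - \frac{19 \sqrt{3}}{2} \approx -44.954$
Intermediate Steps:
$I{\left(s,B \right)} = \frac{3}{4} + \frac{\sqrt{-2 + s}}{4}$
$I{\left(5,5 \right)} \left(-19\right) w = \left(\frac{3}{4} + \frac{\sqrt{-2 + 5}}{4}\right) \left(-19\right) 2 = \left(\frac{3}{4} + \frac{\sqrt{3}}{4}\right) \left(-19\right) 2 = \left(- \frac{57}{4} - \frac{19 \sqrt{3}}{4}\right) 2 = - \frac{57}{2} - \frac{19 \sqrt{3}}{2}$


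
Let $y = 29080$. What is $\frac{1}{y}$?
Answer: $\frac{1}{29080} \approx 3.4388 \cdot 10^{-5}$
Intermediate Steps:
$\frac{1}{y} = \frac{1}{29080}$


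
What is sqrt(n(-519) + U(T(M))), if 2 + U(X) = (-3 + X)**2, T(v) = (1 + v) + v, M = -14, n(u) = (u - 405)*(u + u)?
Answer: sqrt(960010) ≈ 979.80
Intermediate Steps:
n(u) = 2*u*(-405 + u) (n(u) = (-405 + u)*(2*u) = 2*u*(-405 + u))
T(v) = 1 + 2*v
U(X) = -2 + (-3 + X)**2
sqrt(n(-519) + U(T(M))) = sqrt(2*(-519)*(-405 - 519) + (-2 + (-3 + (1 + 2*(-14)))**2)) = sqrt(2*(-519)*(-924) + (-2 + (-3 + (1 - 28))**2)) = sqrt(959112 + (-2 + (-3 - 27)**2)) = sqrt(959112 + (-2 + (-30)**2)) = sqrt(959112 + (-2 + 900)) = sqrt(959112 + 898) = sqrt(960010)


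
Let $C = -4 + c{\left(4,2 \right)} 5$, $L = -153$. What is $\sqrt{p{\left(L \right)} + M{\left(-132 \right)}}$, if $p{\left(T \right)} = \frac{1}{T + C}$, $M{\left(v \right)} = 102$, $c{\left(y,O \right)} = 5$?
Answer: $\frac{\sqrt{444279}}{66} \approx 10.099$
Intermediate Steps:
$C = 21$ ($C = -4 + 5 \cdot 5 = -4 + 25 = 21$)
$p{\left(T \right)} = \frac{1}{21 + T}$ ($p{\left(T \right)} = \frac{1}{T + 21} = \frac{1}{21 + T}$)
$\sqrt{p{\left(L \right)} + M{\left(-132 \right)}} = \sqrt{\frac{1}{21 - 153} + 102} = \sqrt{\frac{1}{-132} + 102} = \sqrt{- \frac{1}{132} + 102} = \sqrt{\frac{13463}{132}} = \frac{\sqrt{444279}}{66}$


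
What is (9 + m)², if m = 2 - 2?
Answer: 81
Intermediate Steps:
m = 0
(9 + m)² = (9 + 0)² = 9² = 81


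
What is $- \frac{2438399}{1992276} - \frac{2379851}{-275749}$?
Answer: $\frac{4068933945025}{549368114724} \approx 7.4066$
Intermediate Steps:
$- \frac{2438399}{1992276} - \frac{2379851}{-275749} = \left(-2438399\right) \frac{1}{1992276} - - \frac{2379851}{275749} = - \frac{2438399}{1992276} + \frac{2379851}{275749} = \frac{4068933945025}{549368114724}$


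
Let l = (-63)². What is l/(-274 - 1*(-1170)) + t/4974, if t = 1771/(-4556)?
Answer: 1606108595/362584704 ≈ 4.4296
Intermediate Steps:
t = -1771/4556 (t = 1771*(-1/4556) = -1771/4556 ≈ -0.38872)
l = 3969
l/(-274 - 1*(-1170)) + t/4974 = 3969/(-274 - 1*(-1170)) - 1771/4556/4974 = 3969/(-274 + 1170) - 1771/4556*1/4974 = 3969/896 - 1771/22661544 = 3969*(1/896) - 1771/22661544 = 567/128 - 1771/22661544 = 1606108595/362584704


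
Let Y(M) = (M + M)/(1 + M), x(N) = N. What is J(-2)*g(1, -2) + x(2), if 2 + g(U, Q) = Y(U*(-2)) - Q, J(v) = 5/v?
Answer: -8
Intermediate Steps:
Y(M) = 2*M/(1 + M) (Y(M) = (2*M)/(1 + M) = 2*M/(1 + M))
g(U, Q) = -2 - Q - 4*U/(1 - 2*U) (g(U, Q) = -2 + (2*(U*(-2))/(1 + U*(-2)) - Q) = -2 + (2*(-2*U)/(1 - 2*U) - Q) = -2 + (-4*U/(1 - 2*U) - Q) = -2 + (-Q - 4*U/(1 - 2*U)) = -2 - Q - 4*U/(1 - 2*U))
J(-2)*g(1, -2) + x(2) = (5/(-2))*((2 - 2 - 2*(-2)*1)/(-1 + 2*1)) + 2 = (5*(-1/2))*((2 - 2 + 4)/(-1 + 2)) + 2 = -5*4/(2*1) + 2 = -5*4/2 + 2 = -5/2*4 + 2 = -10 + 2 = -8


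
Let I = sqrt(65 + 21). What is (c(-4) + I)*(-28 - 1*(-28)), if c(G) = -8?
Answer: 0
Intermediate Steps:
I = sqrt(86) ≈ 9.2736
(c(-4) + I)*(-28 - 1*(-28)) = (-8 + sqrt(86))*(-28 - 1*(-28)) = (-8 + sqrt(86))*(-28 + 28) = (-8 + sqrt(86))*0 = 0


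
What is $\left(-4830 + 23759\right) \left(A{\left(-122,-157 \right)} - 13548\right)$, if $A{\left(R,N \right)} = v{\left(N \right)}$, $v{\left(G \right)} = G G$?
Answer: $210130829$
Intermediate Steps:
$v{\left(G \right)} = G^{2}$
$A{\left(R,N \right)} = N^{2}$
$\left(-4830 + 23759\right) \left(A{\left(-122,-157 \right)} - 13548\right) = \left(-4830 + 23759\right) \left(\left(-157\right)^{2} - 13548\right) = 18929 \left(24649 - 13548\right) = 18929 \cdot 11101 = 210130829$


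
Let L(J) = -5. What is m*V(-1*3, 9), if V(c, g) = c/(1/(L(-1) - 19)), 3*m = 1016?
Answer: 24384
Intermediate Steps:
m = 1016/3 (m = (1/3)*1016 = 1016/3 ≈ 338.67)
V(c, g) = -24*c (V(c, g) = c/(1/(-5 - 19)) = c/(1/(-24)) = c/(-1/24) = c*(-24) = -24*c)
m*V(-1*3, 9) = 1016*(-(-24)*3)/3 = 1016*(-24*(-3))/3 = (1016/3)*72 = 24384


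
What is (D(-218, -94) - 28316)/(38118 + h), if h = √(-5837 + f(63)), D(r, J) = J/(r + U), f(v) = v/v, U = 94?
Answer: -6691786431/9008524112 + 351109*I*√1459/9008524112 ≈ -0.74283 + 0.0014887*I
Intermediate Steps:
f(v) = 1
D(r, J) = J/(94 + r) (D(r, J) = J/(r + 94) = J/(94 + r))
h = 2*I*√1459 (h = √(-5837 + 1) = √(-5836) = 2*I*√1459 ≈ 76.394*I)
(D(-218, -94) - 28316)/(38118 + h) = (-94/(94 - 218) - 28316)/(38118 + 2*I*√1459) = (-94/(-124) - 28316)/(38118 + 2*I*√1459) = (-94*(-1/124) - 28316)/(38118 + 2*I*√1459) = (47/62 - 28316)/(38118 + 2*I*√1459) = -1755545/(62*(38118 + 2*I*√1459))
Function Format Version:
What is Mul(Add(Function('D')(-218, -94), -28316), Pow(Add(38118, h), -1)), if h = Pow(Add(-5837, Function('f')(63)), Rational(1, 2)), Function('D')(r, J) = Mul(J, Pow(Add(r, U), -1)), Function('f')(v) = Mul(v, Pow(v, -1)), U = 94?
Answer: Add(Rational(-6691786431, 9008524112), Mul(Rational(351109, 9008524112), I, Pow(1459, Rational(1, 2)))) ≈ Add(-0.74283, Mul(0.0014887, I))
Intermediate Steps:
Function('f')(v) = 1
Function('D')(r, J) = Mul(J, Pow(Add(94, r), -1)) (Function('D')(r, J) = Mul(J, Pow(Add(r, 94), -1)) = Mul(J, Pow(Add(94, r), -1)))
h = Mul(2, I, Pow(1459, Rational(1, 2))) (h = Pow(Add(-5837, 1), Rational(1, 2)) = Pow(-5836, Rational(1, 2)) = Mul(2, I, Pow(1459, Rational(1, 2))) ≈ Mul(76.394, I))
Mul(Add(Function('D')(-218, -94), -28316), Pow(Add(38118, h), -1)) = Mul(Add(Mul(-94, Pow(Add(94, -218), -1)), -28316), Pow(Add(38118, Mul(2, I, Pow(1459, Rational(1, 2)))), -1)) = Mul(Add(Mul(-94, Pow(-124, -1)), -28316), Pow(Add(38118, Mul(2, I, Pow(1459, Rational(1, 2)))), -1)) = Mul(Add(Mul(-94, Rational(-1, 124)), -28316), Pow(Add(38118, Mul(2, I, Pow(1459, Rational(1, 2)))), -1)) = Mul(Add(Rational(47, 62), -28316), Pow(Add(38118, Mul(2, I, Pow(1459, Rational(1, 2)))), -1)) = Mul(Rational(-1755545, 62), Pow(Add(38118, Mul(2, I, Pow(1459, Rational(1, 2)))), -1))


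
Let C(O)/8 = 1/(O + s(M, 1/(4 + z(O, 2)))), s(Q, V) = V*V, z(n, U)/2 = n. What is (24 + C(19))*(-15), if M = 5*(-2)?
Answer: -12277800/33517 ≈ -366.32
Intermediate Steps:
M = -10
z(n, U) = 2*n
s(Q, V) = V²
C(O) = 8/(O + (4 + 2*O)⁻²) (C(O) = 8/(O + (1/(4 + 2*O))²) = 8/(O + (4 + 2*O)⁻²))
(24 + C(19))*(-15) = (24 + 32*(2 + 19)²/(1 + 4*19*(2 + 19)²))*(-15) = (24 + 32*21²/(1 + 4*19*21²))*(-15) = (24 + 32*441/(1 + 4*19*441))*(-15) = (24 + 32*441/(1 + 33516))*(-15) = (24 + 32*441/33517)*(-15) = (24 + 32*(1/33517)*441)*(-15) = (24 + 14112/33517)*(-15) = (818520/33517)*(-15) = -12277800/33517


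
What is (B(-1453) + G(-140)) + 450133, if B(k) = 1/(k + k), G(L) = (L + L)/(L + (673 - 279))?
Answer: 166126578279/369062 ≈ 4.5013e+5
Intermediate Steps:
G(L) = 2*L/(394 + L) (G(L) = (2*L)/(L + 394) = (2*L)/(394 + L) = 2*L/(394 + L))
B(k) = 1/(2*k)
(B(-1453) + G(-140)) + 450133 = ((½)/(-1453) + 2*(-140)/(394 - 140)) + 450133 = ((½)*(-1/1453) + 2*(-140)/254) + 450133 = (-1/2906 + 2*(-140)*(1/254)) + 450133 = (-1/2906 - 140/127) + 450133 = -406967/369062 + 450133 = 166126578279/369062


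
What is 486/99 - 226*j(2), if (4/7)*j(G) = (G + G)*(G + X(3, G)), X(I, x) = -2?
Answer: 54/11 ≈ 4.9091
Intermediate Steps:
j(G) = 7*G*(-2 + G)/2 (j(G) = 7*((G + G)*(G - 2))/4 = 7*((2*G)*(-2 + G))/4 = 7*(2*G*(-2 + G))/4 = 7*G*(-2 + G)/2)
486/99 - 226*j(2) = 486/99 - 791*2*(-2 + 2) = 486*(1/99) - 791*2*0 = 54/11 - 226*0 = 54/11 + 0 = 54/11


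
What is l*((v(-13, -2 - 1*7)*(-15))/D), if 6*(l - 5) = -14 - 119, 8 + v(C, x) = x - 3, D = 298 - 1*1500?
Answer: 2575/601 ≈ 4.2845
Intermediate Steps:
D = -1202 (D = 298 - 1500 = -1202)
v(C, x) = -11 + x (v(C, x) = -8 + (x - 3) = -8 + (-3 + x) = -11 + x)
l = -103/6 (l = 5 + (-14 - 119)/6 = 5 + (1/6)*(-133) = 5 - 133/6 = -103/6 ≈ -17.167)
l*((v(-13, -2 - 1*7)*(-15))/D) = -103*(-11 + (-2 - 1*7))*(-15)/(6*(-1202)) = -103*(-11 + (-2 - 7))*(-15)*(-1)/(6*1202) = -103*(-11 - 9)*(-15)*(-1)/(6*1202) = -103*(-20*(-15))*(-1)/(6*1202) = -5150*(-1)/1202 = -103/6*(-150/601) = 2575/601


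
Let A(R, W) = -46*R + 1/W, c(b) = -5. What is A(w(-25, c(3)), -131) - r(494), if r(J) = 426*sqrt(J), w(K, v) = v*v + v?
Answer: -120521/131 - 426*sqrt(494) ≈ -10388.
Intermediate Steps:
w(K, v) = v + v**2 (w(K, v) = v**2 + v = v + v**2)
A(R, W) = 1/W - 46*R
A(w(-25, c(3)), -131) - r(494) = (1/(-131) - (-230)*(1 - 5)) - 426*sqrt(494) = (-1/131 - (-230)*(-4)) - 426*sqrt(494) = (-1/131 - 46*20) - 426*sqrt(494) = (-1/131 - 920) - 426*sqrt(494) = -120521/131 - 426*sqrt(494)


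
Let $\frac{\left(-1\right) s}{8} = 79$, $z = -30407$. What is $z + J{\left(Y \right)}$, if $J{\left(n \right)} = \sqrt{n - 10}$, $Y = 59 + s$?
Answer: $-30407 + i \sqrt{583} \approx -30407.0 + 24.145 i$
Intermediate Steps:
$s = -632$ ($s = \left(-8\right) 79 = -632$)
$Y = -573$ ($Y = 59 - 632 = -573$)
$J{\left(n \right)} = \sqrt{-10 + n}$
$z + J{\left(Y \right)} = -30407 + \sqrt{-10 - 573} = -30407 + \sqrt{-583} = -30407 + i \sqrt{583}$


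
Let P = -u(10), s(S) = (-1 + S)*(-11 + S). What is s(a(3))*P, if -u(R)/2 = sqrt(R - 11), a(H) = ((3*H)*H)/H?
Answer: -32*I ≈ -32.0*I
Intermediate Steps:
a(H) = 3*H (a(H) = (3*H**2)/H = 3*H)
u(R) = -2*sqrt(-11 + R) (u(R) = -2*sqrt(R - 11) = -2*sqrt(-11 + R))
P = 2*I (P = -(-2)*sqrt(-11 + 10) = -(-2)*sqrt(-1) = -(-2)*I = 2*I ≈ 2.0*I)
s(a(3))*P = (11 + (3*3)**2 - 36*3)*(2*I) = (11 + 9**2 - 12*9)*(2*I) = (11 + 81 - 108)*(2*I) = -32*I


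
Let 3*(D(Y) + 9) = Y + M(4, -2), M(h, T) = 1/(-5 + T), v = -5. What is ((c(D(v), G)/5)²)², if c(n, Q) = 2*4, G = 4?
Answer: 4096/625 ≈ 6.5536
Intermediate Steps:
D(Y) = -190/21 + Y/3 (D(Y) = -9 + (Y + 1/(-5 - 2))/3 = -9 + (Y + 1/(-7))/3 = -9 + (Y - ⅐)/3 = -9 + (-⅐ + Y)/3 = -9 + (-1/21 + Y/3) = -190/21 + Y/3)
c(n, Q) = 8
((c(D(v), G)/5)²)² = ((8/5)²)² = (64/25)² = 4096/625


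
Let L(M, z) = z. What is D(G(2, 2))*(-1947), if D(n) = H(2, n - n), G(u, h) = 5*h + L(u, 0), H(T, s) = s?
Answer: 0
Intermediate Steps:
G(u, h) = 5*h (G(u, h) = 5*h + 0 = 5*h)
D(n) = 0 (D(n) = n - n = 0)
D(G(2, 2))*(-1947) = 0*(-1947) = 0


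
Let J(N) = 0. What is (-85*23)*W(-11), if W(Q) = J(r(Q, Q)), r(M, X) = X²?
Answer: 0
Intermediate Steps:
W(Q) = 0
(-85*23)*W(-11) = -85*23*0 = -1955*0 = 0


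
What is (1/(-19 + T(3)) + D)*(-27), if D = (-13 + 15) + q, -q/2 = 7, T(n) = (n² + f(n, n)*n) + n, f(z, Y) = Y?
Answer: 621/2 ≈ 310.50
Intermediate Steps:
T(n) = n + 2*n² (T(n) = (n² + n*n) + n = (n² + n²) + n = 2*n² + n = n + 2*n²)
q = -14 (q = -2*7 = -14)
D = -12 (D = (-13 + 15) - 14 = 2 - 14 = -12)
(1/(-19 + T(3)) + D)*(-27) = (1/(-19 + 3*(1 + 2*3)) - 12)*(-27) = (1/(-19 + 3*(1 + 6)) - 12)*(-27) = (1/(-19 + 3*7) - 12)*(-27) = (1/(-19 + 21) - 12)*(-27) = (1/2 - 12)*(-27) = (½ - 12)*(-27) = -23/2*(-27) = 621/2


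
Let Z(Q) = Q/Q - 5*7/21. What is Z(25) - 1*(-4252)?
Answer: 12754/3 ≈ 4251.3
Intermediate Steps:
Z(Q) = -2/3 (Z(Q) = 1 - 35*1/21 = 1 - 5/3 = -2/3)
Z(25) - 1*(-4252) = -2/3 - 1*(-4252) = -2/3 + 4252 = 12754/3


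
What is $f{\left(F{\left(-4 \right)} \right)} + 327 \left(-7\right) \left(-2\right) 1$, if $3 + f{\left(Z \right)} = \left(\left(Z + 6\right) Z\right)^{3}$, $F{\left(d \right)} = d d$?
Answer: $43618783$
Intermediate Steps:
$F{\left(d \right)} = d^{2}$
$f{\left(Z \right)} = -3 + Z^{3} \left(6 + Z\right)^{3}$ ($f{\left(Z \right)} = -3 + \left(\left(Z + 6\right) Z\right)^{3} = -3 + \left(\left(6 + Z\right) Z\right)^{3} = -3 + \left(Z \left(6 + Z\right)\right)^{3} = -3 + Z^{3} \left(6 + Z\right)^{3}$)
$f{\left(F{\left(-4 \right)} \right)} + 327 \left(-7\right) \left(-2\right) 1 = \left(-3 + \left(\left(-4\right)^{2}\right)^{3} \left(6 + \left(-4\right)^{2}\right)^{3}\right) + 327 \left(-7\right) \left(-2\right) 1 = \left(-3 + 16^{3} \left(6 + 16\right)^{3}\right) + 327 \cdot 14 \cdot 1 = \left(-3 + 4096 \cdot 22^{3}\right) + 327 \cdot 14 = \left(-3 + 4096 \cdot 10648\right) + 4578 = \left(-3 + 43614208\right) + 4578 = 43614205 + 4578 = 43618783$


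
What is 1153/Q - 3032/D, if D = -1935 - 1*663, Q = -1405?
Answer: 632233/1825095 ≈ 0.34641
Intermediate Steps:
D = -2598 (D = -1935 - 663 = -2598)
1153/Q - 3032/D = 1153/(-1405) - 3032/(-2598) = 1153*(-1/1405) - 3032*(-1/2598) = -1153/1405 + 1516/1299 = 632233/1825095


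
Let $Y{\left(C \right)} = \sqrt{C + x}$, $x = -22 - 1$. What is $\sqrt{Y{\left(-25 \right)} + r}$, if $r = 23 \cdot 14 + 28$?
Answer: $\sqrt{350 + 4 i \sqrt{3}} \approx 18.709 + 0.1852 i$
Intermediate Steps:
$x = -23$ ($x = -22 - 1 = -23$)
$Y{\left(C \right)} = \sqrt{-23 + C}$ ($Y{\left(C \right)} = \sqrt{C - 23} = \sqrt{-23 + C}$)
$r = 350$ ($r = 322 + 28 = 350$)
$\sqrt{Y{\left(-25 \right)} + r} = \sqrt{\sqrt{-23 - 25} + 350} = \sqrt{\sqrt{-48} + 350} = \sqrt{4 i \sqrt{3} + 350} = \sqrt{350 + 4 i \sqrt{3}}$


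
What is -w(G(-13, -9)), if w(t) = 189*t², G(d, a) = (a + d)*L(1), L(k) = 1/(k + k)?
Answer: -22869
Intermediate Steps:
L(k) = 1/(2*k)
G(d, a) = a/2 + d/2 (G(d, a) = (a + d)*((½)/1) = (a + d)*((½)*1) = (a + d)*(½) = a/2 + d/2)
-w(G(-13, -9)) = -189*((½)*(-9) + (½)*(-13))² = -189*(-9/2 - 13/2)² = -189*(-11)² = -189*121 = -1*22869 = -22869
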